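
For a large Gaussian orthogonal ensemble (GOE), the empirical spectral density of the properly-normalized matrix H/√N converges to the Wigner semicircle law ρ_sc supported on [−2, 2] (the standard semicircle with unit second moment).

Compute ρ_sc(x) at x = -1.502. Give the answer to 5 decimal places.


ρ_sc(x) = (1/(2π)) √(4 − x²). With x = -1.502:
  4 − x² = 4 − (-1.502)² = 4 − 2.256004 = 1.743996.
  √(4 − x²) = 1.320604.
  1/(2π) = 0.159155.
  ρ_sc(-1.502) = 0.159155 · 1.320604 = 0.210181.

Rounded to 5 decimal places: ρ_sc(-1.502) ≈ 0.21018.


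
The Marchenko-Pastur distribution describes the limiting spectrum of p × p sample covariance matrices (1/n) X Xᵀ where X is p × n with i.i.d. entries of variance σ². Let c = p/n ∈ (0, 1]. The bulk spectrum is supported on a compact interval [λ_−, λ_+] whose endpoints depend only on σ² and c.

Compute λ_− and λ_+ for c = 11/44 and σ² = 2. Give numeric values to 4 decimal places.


c = 11/44 = 0.250000; √c = 0.500000.
λ_− = σ² (1 − √c)² = 2 · (1 − 0.500000)² = 2 · (0.500000)² = 0.500000.
λ_+ = σ² (1 + √c)² = 2 · (1 + 0.500000)² = 2 · (1.500000)² = 4.500000.

Rounded to 4 decimal places: λ_− ≈ 0.5000, λ_+ ≈ 4.5000.


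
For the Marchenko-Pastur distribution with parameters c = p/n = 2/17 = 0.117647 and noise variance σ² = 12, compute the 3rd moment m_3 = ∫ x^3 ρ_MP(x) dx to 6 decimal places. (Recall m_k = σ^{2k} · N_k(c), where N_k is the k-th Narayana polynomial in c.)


E[X³] = σ⁶ (1 + 3c + c²) (third MP moment). With σ² = 12 (so σ⁶ = 1728) and c = 2/17 = 0.117647: E[X³] = 1728 · (1 + 3·0.117647 + (0.117647)²) = 1728 · 1.366782.

So E[X^3] = 2361.799308.


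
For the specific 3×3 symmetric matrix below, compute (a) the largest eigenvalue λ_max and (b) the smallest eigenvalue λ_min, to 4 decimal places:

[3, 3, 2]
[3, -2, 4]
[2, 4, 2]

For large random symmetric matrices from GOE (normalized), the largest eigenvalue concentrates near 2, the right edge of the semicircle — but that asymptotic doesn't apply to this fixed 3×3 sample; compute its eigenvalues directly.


Since M is real symmetric, all three eigenvalues are real; they are the roots of det(λI − M) = λ³ − (tr M) λ² + s λ − det M, where s is the sum of the principal 2×2 minors.
tr M = 3 + (-2) + 2 = 3.
s = (3·(-2) − 3²) + (3·2 − 2²) + ((-2)·2 − 4²) = -15 + 2 + (-20) = -33.
det M (expand along row 1) = 3·(-20) − 3·(-2) + 2·16 = -22.
Characteristic polynomial: λ³ − 3λ² − 33λ + 22 = 0.
Substitute λ = y + (tr M)/3 = y + 1.000000 to remove the quadratic term: y³ + p·y + q = 0 with p = s − (tr M)²/3 = -36.000000 and q = −2(tr M)³/27 + (tr M)·s/3 − det M = -13.000000.
Three real roots ⇒ use the trigonometric (Viète) form: r = 2√(−p/3) = 6.928203, φ = arccos(3q/(p·r)) = arccos(0.156366) = 1.413786 rad.
y_k = r·cos(φ/3 − 2πk/3) for k = 0, 1, 2 gives y = 6.173001, -0.362434, -5.810568.
λ_k = y_k + 1.000000 gives λ = 7.1730, 0.6376, -4.8106 (check: the sum is 3.0000 = tr M).

Hence λ_max = 7.1730 and λ_min = -4.8106.


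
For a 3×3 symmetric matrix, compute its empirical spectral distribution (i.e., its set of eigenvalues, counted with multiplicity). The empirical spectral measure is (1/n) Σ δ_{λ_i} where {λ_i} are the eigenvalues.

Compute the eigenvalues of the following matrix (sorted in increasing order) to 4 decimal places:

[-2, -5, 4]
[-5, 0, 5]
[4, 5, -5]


Since M is real symmetric, all three eigenvalues are real; they are the roots of det(λI − M) = λ³ − (tr M) λ² + s λ − det M, where s is the sum of the principal 2×2 minors.
tr M = -2 + 0 + (-5) = -7.
s = ((-2)·0 − (-5)²) + ((-2)·(-5) − 4²) + (0·(-5) − 5²) = -25 + (-6) + (-25) = -56.
det M (expand along row 1) = (-2)·(-25) − (-5)·5 + 4·(-25) = -25.
Characteristic polynomial: λ³ + 7λ² − 56λ + 25 = 0.
Substitute λ = y + (tr M)/3 = y − 2.333333 to remove the quadratic term: y³ + p·y + q = 0 with p = s − (tr M)²/3 = -72.333333 and q = −2(tr M)³/27 + (tr M)·s/3 − det M = 181.074074.
Three real roots ⇒ use the trigonometric (Viète) form: r = 2√(−p/3) = 9.820613, φ = arccos(3q/(p·r)) = arccos(-0.764716) = 2.441398 rad.
y_k = r·cos(φ/3 − 2πk/3) for k = 0, 1, 2 gives y = 6.744225, 2.810112, -9.554337.
λ_k = y_k − 2.333333 gives λ = 4.4109, 0.4768, -11.8877 (check: the sum is -7.0000 = tr M).

Eigenvalues sorted in increasing order: [-11.8877, 0.4768, 4.4109].


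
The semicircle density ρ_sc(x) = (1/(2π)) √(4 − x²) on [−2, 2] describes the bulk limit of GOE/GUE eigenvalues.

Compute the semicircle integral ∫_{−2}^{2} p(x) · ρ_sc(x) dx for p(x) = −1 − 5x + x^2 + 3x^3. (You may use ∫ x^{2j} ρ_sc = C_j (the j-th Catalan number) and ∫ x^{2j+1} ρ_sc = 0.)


Write p(x) = Σ a_i x^i, split into monomials and integrate each against ρ_sc separately.
Using ∫ x^{2j} ρ_sc = C_j = (1/(j+1)) C(2j, j) (Catalan numbers) and ∫ x^{2j+1} ρ_sc = 0 (odd monomials vanish by symmetry):
  i = 0 (even): a_0 · C_{0} = -1 · 1 = -1
  i = 1 (odd): ∫ x^1 ρ_sc = 0 (vanishes)
  i = 2 (even): a_2 · C_{1} = 1 · 1 = 1
  i = 3 (odd): ∫ x^3 ρ_sc = 0 (vanishes)

Summing the contributions: ∫_{−2}^{2} p(x) ρ_sc(x) dx = (-1) + 1 = 0.


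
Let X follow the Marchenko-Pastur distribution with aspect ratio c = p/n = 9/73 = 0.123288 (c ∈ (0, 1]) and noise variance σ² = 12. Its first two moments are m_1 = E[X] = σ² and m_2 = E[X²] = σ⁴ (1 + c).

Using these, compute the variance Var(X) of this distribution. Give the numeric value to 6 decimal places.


m_1 = E[X] = σ² = 12, so m_1² = 144.
m_2 = E[X²] = σ⁴ (1 + c) = 144 · (1 + 0.123288) = 144 · 1.123288 = 161.753425.
(Note m_2 − m_1² simplifies to c · σ⁴ = 0.123288 · 144.)

Var(X) = m_2 − m_1² = 161.753425 − 144 = 17.753425.


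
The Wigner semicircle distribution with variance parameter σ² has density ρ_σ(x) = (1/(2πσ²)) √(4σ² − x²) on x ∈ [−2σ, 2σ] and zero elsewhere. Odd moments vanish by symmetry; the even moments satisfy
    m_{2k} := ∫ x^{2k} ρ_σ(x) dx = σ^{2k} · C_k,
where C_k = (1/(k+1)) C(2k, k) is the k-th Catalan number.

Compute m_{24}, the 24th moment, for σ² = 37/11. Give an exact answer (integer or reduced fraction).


By the scaled semicircle moment identity, m_{2k} = σ^{2k} · C_k with k = 12.
C_12 = (1/(k+1)) · C(2k, k) = (1/13) · C(24, 12) = (1/13) · 2704156 = 208012.
σ^{2k} = (σ²)^k = (37/11)^12 = 6582952005840035281/3138428376721.

Therefore m_{24} = σ^{24} · C_12 = (6582952005840035281/3138428376721) · 208012 = 1369333012638797418871372/3138428376721.


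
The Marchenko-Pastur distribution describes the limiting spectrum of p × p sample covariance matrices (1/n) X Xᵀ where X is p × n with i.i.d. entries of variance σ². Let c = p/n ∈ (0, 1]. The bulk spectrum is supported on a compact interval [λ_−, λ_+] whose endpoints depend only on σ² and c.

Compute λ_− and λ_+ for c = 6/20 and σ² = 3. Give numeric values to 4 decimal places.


c = 6/20 = 0.300000; √c = 0.547723.
λ_− = σ² (1 − √c)² = 3 · (1 − 0.547723)² = 3 · (0.452277)² = 0.613665.
λ_+ = σ² (1 + √c)² = 3 · (1 + 0.547723)² = 3 · (1.547723)² = 7.186335.

Rounded to 4 decimal places: λ_− ≈ 0.6137, λ_+ ≈ 7.1863.


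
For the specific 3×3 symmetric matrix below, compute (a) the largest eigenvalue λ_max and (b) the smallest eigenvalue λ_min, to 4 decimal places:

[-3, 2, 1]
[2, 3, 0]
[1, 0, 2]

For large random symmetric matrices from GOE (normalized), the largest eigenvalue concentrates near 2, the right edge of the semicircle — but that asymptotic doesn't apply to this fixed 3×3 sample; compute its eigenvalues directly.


Since M is real symmetric, all three eigenvalues are real; they are the roots of det(λI − M) = λ³ − (tr M) λ² + s λ − det M, where s is the sum of the principal 2×2 minors.
tr M = -3 + 3 + 2 = 2.
s = ((-3)·3 − 2²) + ((-3)·2 − 1²) + (3·2 − 0²) = -13 + (-7) + 6 = -14.
det M (expand along row 1) = (-3)·6 − 2·4 + 1·(-3) = -29.
Characteristic polynomial: λ³ − 2λ² − 14λ + 29 = 0.
Substitute λ = y + (tr M)/3 = y + 0.666667 to remove the quadratic term: y³ + p·y + q = 0 with p = s − (tr M)²/3 = -15.333333 and q = −2(tr M)³/27 + (tr M)·s/3 − det M = 19.074074.
Three real roots ⇒ use the trigonometric (Viète) form: r = 2√(−p/3) = 4.521553, φ = arccos(3q/(p·r)) = arccos(-0.825354) = 2.541626 rad.
y_k = r·cos(φ/3 − 2πk/3) for k = 0, 1, 2 gives y = 2.993619, 1.437814, -4.431433.
λ_k = y_k + 0.666667 gives λ = 3.6603, 2.1045, -3.7648 (check: the sum is 2.0000 = tr M).

Hence λ_max = 3.6603 and λ_min = -3.7648.


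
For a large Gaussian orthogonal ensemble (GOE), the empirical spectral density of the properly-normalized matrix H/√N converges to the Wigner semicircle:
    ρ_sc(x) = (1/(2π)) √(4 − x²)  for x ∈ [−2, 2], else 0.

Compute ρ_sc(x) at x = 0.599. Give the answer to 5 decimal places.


ρ_sc(x) = (1/(2π)) √(4 − x²). With x = 0.599:
  4 − x² = 4 − (0.599)² = 4 − 0.358801 = 3.641199.
  √(4 − x²) = 1.908193.
  1/(2π) = 0.159155.
  ρ_sc(0.599) = 0.159155 · 1.908193 = 0.303698.

Rounded to 5 decimal places: ρ_sc(0.599) ≈ 0.30370.


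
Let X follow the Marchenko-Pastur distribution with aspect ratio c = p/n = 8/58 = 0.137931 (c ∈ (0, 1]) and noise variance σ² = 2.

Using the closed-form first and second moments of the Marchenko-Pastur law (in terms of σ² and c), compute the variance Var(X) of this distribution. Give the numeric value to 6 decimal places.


Recall the MP moments m_1 = E[X] = σ² and m_2 = E[X²] = σ⁴ (1 + c).
m_1 = E[X] = σ² = 2, so m_1² = 4.
m_2 = E[X²] = σ⁴ (1 + c) = 4 · (1 + 0.137931) = 4 · 1.137931 = 4.551724.
(Note m_2 − m_1² simplifies to c · σ⁴ = 0.137931 · 4.)

Var(X) = m_2 − m_1² = 4.551724 − 4 = 0.551724.


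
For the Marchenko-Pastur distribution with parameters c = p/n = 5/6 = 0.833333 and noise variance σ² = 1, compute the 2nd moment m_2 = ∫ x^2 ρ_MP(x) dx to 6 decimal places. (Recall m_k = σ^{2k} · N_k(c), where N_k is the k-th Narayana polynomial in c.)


E[X²] = σ⁴ (1 + c) (second MP moment). With σ² = 1 (so σ⁴ = 1) and c = 5/6 = 0.833333: E[X²] = 1 · (1 + 0.833333) = 1 · 1.833333.

So E[X^2] = 1.833333.


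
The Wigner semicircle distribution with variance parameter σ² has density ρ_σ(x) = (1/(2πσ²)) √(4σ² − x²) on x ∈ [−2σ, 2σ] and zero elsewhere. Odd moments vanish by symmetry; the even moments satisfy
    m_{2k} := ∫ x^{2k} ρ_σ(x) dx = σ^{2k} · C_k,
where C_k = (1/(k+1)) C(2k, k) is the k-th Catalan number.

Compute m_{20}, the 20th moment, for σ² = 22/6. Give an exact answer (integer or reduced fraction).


By the scaled semicircle moment identity, m_{2k} = σ^{2k} · C_k with k = 10.
C_10 = (1/(k+1)) · C(2k, k) = (1/11) · C(20, 10) = (1/11) · 184756 = 16796.
σ^{2k} = (σ²)^k = (22/6)^10 = 25937424601/59049.

Therefore m_{20} = σ^{20} · C_10 = (25937424601/59049) · 16796 = 435644983598396/59049.


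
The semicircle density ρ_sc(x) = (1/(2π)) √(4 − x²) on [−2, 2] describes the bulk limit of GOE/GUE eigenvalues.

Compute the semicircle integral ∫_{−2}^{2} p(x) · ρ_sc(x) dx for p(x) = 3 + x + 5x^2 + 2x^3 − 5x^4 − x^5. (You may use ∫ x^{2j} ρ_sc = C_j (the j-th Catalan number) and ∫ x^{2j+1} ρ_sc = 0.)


Write p(x) = Σ a_i x^i, split into monomials and integrate each against ρ_sc separately.
Using ∫ x^{2j} ρ_sc = C_j = (1/(j+1)) C(2j, j) (Catalan numbers) and ∫ x^{2j+1} ρ_sc = 0 (odd monomials vanish by symmetry):
  i = 0 (even): a_0 · C_{0} = 3 · 1 = 3
  i = 1 (odd): ∫ x^1 ρ_sc = 0 (vanishes)
  i = 2 (even): a_2 · C_{1} = 5 · 1 = 5
  i = 3 (odd): ∫ x^3 ρ_sc = 0 (vanishes)
  i = 4 (even): a_4 · C_{2} = -5 · 2 = -10
  i = 5 (odd): ∫ x^5 ρ_sc = 0 (vanishes)

Summing the contributions: ∫_{−2}^{2} p(x) ρ_sc(x) dx = 3 + 5 + (-10) = -2.


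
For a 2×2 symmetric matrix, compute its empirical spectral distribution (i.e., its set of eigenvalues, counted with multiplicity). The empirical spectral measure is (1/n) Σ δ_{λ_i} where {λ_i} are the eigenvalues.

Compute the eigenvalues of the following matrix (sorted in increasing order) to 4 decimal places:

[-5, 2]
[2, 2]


Since M is real symmetric, both eigenvalues are real; they are the roots of det(λI − M) = λ² − (tr M) λ + det M.
tr M = -5 + 2 = -3.
det M = (-5)·2 − 2² = -10 − 4 = -14.
Characteristic polynomial: λ² + 3λ − 14 = 0.
Discriminant Δ = (tr M)² − 4·det M = 9 − (-56) = 65; √Δ = 8.062258.
λ = (tr M ± √Δ)/2 = (-3 ± 8.062258)/2, giving (tr M − √Δ)/2 = -5.5311 and (tr M + √Δ)/2 = 2.5311.

Eigenvalues sorted in increasing order: [-5.5311, 2.5311].


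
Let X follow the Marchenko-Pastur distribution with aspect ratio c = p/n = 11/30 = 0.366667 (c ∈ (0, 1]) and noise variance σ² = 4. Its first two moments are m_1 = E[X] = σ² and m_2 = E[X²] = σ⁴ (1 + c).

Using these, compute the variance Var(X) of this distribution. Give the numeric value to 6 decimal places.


m_1 = E[X] = σ² = 4, so m_1² = 16.
m_2 = E[X²] = σ⁴ (1 + c) = 16 · (1 + 0.366667) = 16 · 1.366667 = 21.866667.
(Note m_2 − m_1² simplifies to c · σ⁴ = 0.366667 · 16.)

Var(X) = m_2 − m_1² = 21.866667 − 16 = 5.866667.


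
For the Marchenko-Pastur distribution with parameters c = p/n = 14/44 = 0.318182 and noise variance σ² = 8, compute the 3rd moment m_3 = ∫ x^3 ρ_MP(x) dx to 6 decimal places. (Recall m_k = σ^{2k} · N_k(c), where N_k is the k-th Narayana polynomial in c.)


E[X³] = σ⁶ (1 + 3c + c²) (third MP moment). With σ² = 8 (so σ⁶ = 512) and c = 14/44 = 0.318182: E[X³] = 512 · (1 + 3·0.318182 + (0.318182)²) = 512 · 2.055785.

So E[X^3] = 1052.561983.


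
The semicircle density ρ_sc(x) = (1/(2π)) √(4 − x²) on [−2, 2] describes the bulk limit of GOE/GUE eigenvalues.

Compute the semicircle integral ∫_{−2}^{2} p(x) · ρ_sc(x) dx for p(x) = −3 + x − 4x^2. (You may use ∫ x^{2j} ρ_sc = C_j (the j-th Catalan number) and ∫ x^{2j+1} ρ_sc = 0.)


Write p(x) = Σ a_i x^i, split into monomials and integrate each against ρ_sc separately.
Using ∫ x^{2j} ρ_sc = C_j = (1/(j+1)) C(2j, j) (Catalan numbers) and ∫ x^{2j+1} ρ_sc = 0 (odd monomials vanish by symmetry):
  i = 0 (even): a_0 · C_{0} = -3 · 1 = -3
  i = 1 (odd): ∫ x^1 ρ_sc = 0 (vanishes)
  i = 2 (even): a_2 · C_{1} = -4 · 1 = -4

Summing the contributions: ∫_{−2}^{2} p(x) ρ_sc(x) dx = (-3) + (-4) = -7.


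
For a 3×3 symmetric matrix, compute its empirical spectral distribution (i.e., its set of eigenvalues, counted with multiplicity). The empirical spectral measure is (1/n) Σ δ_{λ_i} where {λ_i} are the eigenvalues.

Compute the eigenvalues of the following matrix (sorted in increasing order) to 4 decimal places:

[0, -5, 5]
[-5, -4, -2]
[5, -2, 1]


Since M is real symmetric, all three eigenvalues are real; they are the roots of det(λI − M) = λ³ − (tr M) λ² + s λ − det M, where s is the sum of the principal 2×2 minors.
tr M = 0 + (-4) + 1 = -3.
s = (0·(-4) − (-5)²) + (0·1 − 5²) + ((-4)·1 − (-2)²) = -25 + (-25) + (-8) = -58.
det M (expand along row 1) = 0·(-8) − (-5)·5 + 5·30 = 175.
Characteristic polynomial: λ³ + 3λ² − 58λ − 175 = 0.
Substitute λ = y + (tr M)/3 = y − 1.000000 to remove the quadratic term: y³ + p·y + q = 0 with p = s − (tr M)²/3 = -61.000000 and q = −2(tr M)³/27 + (tr M)·s/3 − det M = -115.000000.
Three real roots ⇒ use the trigonometric (Viète) form: r = 2√(−p/3) = 9.018500, φ = arccos(3q/(p·r)) = arccos(0.627126) = 0.892938 rad.
y_k = r·cos(φ/3 − 2πk/3) for k = 0, 1, 2 gives y = 8.621951, -2.020460, -6.601492.
λ_k = y_k − 1.000000 gives λ = 7.6220, -3.0205, -7.6015 (check: the sum is -3.0000 = tr M).

Eigenvalues sorted in increasing order: [-7.6015, -3.0205, 7.6220].


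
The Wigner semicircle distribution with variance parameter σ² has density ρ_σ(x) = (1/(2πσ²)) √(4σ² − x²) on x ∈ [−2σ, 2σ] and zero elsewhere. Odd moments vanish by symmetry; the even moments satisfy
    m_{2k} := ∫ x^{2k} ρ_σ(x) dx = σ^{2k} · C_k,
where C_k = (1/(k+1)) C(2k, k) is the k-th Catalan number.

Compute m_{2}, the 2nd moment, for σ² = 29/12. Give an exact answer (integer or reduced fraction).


By the scaled semicircle moment identity, m_{2k} = σ^{2k} · C_k with k = 1.
C_1 = (1/(k+1)) · C(2k, k) = (1/2) · C(2, 1) = (1/2) · 2 = 1.
σ^{2k} = (σ²)^k = (29/12)^1 = 29/12.

Therefore m_{2} = σ^{2} · C_1 = (29/12) · 1 = 29/12.


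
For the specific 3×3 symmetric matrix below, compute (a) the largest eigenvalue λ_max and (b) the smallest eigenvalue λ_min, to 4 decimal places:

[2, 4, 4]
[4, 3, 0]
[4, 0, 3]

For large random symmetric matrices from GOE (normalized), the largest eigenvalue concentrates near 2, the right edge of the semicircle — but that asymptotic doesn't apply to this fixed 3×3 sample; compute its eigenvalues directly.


Since M is real symmetric, all three eigenvalues are real; they are the roots of det(λI − M) = λ³ − (tr M) λ² + s λ − det M, where s is the sum of the principal 2×2 minors.
tr M = 2 + 3 + 3 = 8.
s = (2·3 − 4²) + (2·3 − 4²) + (3·3 − 0²) = -10 + (-10) + 9 = -11.
det M (expand along row 1) = 2·9 − 4·12 + 4·(-12) = -78.
Characteristic polynomial: λ³ − 8λ² − 11λ + 78 = 0.
Substitute λ = y + (tr M)/3 = y + 2.666667 to remove the quadratic term: y³ + p·y + q = 0 with p = s − (tr M)²/3 = -32.333333 and q = −2(tr M)³/27 + (tr M)·s/3 − det M = 10.740741.
Three real roots ⇒ use the trigonometric (Viète) form: r = 2√(−p/3) = 6.565905, φ = arccos(3q/(p·r)) = arccos(-0.151779) = 1.723164 rad.
y_k = r·cos(φ/3 − 2πk/3) for k = 0, 1, 2 gives y = 5.512242, 0.333333, -5.845575.
λ_k = y_k + 2.666667 gives λ = 8.1789, 3.0000, -3.1789 (check: the sum is 8.0000 = tr M).

Hence λ_max = 8.1789 and λ_min = -3.1789.


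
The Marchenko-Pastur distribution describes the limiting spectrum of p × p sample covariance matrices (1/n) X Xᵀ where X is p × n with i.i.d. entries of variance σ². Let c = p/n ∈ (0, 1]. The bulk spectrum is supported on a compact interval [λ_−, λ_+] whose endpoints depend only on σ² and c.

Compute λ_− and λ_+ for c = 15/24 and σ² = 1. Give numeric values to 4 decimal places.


c = 15/24 = 0.625000; √c = 0.790569.
λ_− = σ² (1 − √c)² = 1 · (1 − 0.790569)² = 1 · (0.209431)² = 0.043861.
λ_+ = σ² (1 + √c)² = 1 · (1 + 0.790569)² = 1 · (1.790569)² = 3.206139.

Rounded to 4 decimal places: λ_− ≈ 0.0439, λ_+ ≈ 3.2061.


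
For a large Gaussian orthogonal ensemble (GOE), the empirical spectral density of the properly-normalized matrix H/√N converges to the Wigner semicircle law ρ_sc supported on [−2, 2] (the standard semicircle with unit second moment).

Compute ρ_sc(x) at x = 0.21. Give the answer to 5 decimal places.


ρ_sc(x) = (1/(2π)) √(4 − x²). With x = 0.21:
  4 − x² = 4 − (0.21)² = 4 − 0.044100 = 3.955900.
  √(4 − x²) = 1.988944.
  1/(2π) = 0.159155.
  ρ_sc(0.21) = 0.159155 · 1.988944 = 0.316550.

Rounded to 5 decimal places: ρ_sc(0.21) ≈ 0.31655.


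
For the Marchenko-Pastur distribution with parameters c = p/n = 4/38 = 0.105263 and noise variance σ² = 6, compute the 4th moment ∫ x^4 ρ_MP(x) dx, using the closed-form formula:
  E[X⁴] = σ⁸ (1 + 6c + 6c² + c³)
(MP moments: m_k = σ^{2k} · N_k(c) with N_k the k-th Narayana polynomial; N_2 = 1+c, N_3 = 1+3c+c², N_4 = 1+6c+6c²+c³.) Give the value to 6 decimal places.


E[X⁴] = σ⁸ (1 + 6c + 6c² + c³) (fourth MP moment). With σ² = 6 (so σ⁸ = 1296) and c = 4/38 = 0.105263: E[X⁴] = 1296 · (1 + 6·0.105263 + 6·(0.105263)² + (0.105263)³) = 1296 · 1.699227.

So E[X^4] = 2202.198571.


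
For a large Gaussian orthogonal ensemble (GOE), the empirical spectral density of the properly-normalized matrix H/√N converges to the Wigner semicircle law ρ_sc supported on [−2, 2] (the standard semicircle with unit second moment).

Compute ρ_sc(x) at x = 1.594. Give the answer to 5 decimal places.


ρ_sc(x) = (1/(2π)) √(4 − x²). With x = 1.594:
  4 − x² = 4 − (1.594)² = 4 − 2.540836 = 1.459164.
  √(4 − x²) = 1.207959.
  1/(2π) = 0.159155.
  ρ_sc(1.594) = 0.159155 · 1.207959 = 0.192253.

Rounded to 5 decimal places: ρ_sc(1.594) ≈ 0.19225.


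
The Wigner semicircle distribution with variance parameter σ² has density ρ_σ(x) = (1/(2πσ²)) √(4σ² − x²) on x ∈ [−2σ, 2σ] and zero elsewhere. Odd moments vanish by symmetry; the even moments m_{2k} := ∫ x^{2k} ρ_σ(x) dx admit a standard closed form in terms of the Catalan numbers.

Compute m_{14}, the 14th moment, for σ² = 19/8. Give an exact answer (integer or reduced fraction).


By the scaled semicircle moment identity, m_{2k} = σ^{2k} · C_k with k = 7.
C_7 = (1/(k+1)) · C(2k, k) = (1/8) · C(14, 7) = (1/8) · 3432 = 429.
σ^{2k} = (σ²)^k = (19/8)^7 = 893871739/2097152.

Therefore m_{14} = σ^{14} · C_7 = (893871739/2097152) · 429 = 383470976031/2097152.


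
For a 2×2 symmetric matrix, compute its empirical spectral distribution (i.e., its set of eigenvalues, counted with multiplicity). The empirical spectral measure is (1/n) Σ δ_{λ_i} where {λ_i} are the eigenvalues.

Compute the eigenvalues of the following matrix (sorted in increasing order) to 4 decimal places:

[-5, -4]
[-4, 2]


Since M is real symmetric, both eigenvalues are real; they are the roots of det(λI − M) = λ² − (tr M) λ + det M.
tr M = -5 + 2 = -3.
det M = (-5)·2 − (-4)² = -10 − 16 = -26.
Characteristic polynomial: λ² + 3λ − 26 = 0.
Discriminant Δ = (tr M)² − 4·det M = 9 − (-104) = 113; √Δ = 10.630146.
λ = (tr M ± √Δ)/2 = (-3 ± 10.630146)/2, giving (tr M − √Δ)/2 = -6.8151 and (tr M + √Δ)/2 = 3.8151.

Eigenvalues sorted in increasing order: [-6.8151, 3.8151].


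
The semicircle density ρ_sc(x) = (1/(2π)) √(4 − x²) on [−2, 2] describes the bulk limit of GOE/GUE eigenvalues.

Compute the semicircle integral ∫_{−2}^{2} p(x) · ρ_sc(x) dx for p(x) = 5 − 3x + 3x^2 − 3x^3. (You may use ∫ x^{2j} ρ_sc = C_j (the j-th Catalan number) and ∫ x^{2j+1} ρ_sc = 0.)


Write p(x) = Σ a_i x^i, split into monomials and integrate each against ρ_sc separately.
Using ∫ x^{2j} ρ_sc = C_j = (1/(j+1)) C(2j, j) (Catalan numbers) and ∫ x^{2j+1} ρ_sc = 0 (odd monomials vanish by symmetry):
  i = 0 (even): a_0 · C_{0} = 5 · 1 = 5
  i = 1 (odd): ∫ x^1 ρ_sc = 0 (vanishes)
  i = 2 (even): a_2 · C_{1} = 3 · 1 = 3
  i = 3 (odd): ∫ x^3 ρ_sc = 0 (vanishes)

Summing the contributions: ∫_{−2}^{2} p(x) ρ_sc(x) dx = 5 + 3 = 8.


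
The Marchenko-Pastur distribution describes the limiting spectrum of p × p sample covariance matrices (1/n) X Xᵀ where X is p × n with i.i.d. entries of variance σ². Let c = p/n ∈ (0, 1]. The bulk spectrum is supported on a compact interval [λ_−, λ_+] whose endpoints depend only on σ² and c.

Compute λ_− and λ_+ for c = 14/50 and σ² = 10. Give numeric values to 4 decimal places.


c = 14/50 = 0.280000; √c = 0.529150.
λ_− = σ² (1 − √c)² = 10 · (1 − 0.529150)² = 10 · (0.470850)² = 2.216995.
λ_+ = σ² (1 + √c)² = 10 · (1 + 0.529150)² = 10 · (1.529150)² = 23.383005.

Rounded to 4 decimal places: λ_− ≈ 2.2170, λ_+ ≈ 23.3830.


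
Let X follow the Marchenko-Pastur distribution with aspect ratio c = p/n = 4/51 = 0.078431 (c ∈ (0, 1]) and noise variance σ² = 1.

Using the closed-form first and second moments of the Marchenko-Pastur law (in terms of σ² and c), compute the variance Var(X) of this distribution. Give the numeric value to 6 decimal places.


Recall the MP moments m_1 = E[X] = σ² and m_2 = E[X²] = σ⁴ (1 + c).
m_1 = E[X] = σ² = 1, so m_1² = 1.
m_2 = E[X²] = σ⁴ (1 + c) = 1 · (1 + 0.078431) = 1 · 1.078431 = 1.078431.
(Note m_2 − m_1² simplifies to c · σ⁴ = 0.078431 · 1.)

Var(X) = m_2 − m_1² = 1.078431 − 1 = 0.078431.


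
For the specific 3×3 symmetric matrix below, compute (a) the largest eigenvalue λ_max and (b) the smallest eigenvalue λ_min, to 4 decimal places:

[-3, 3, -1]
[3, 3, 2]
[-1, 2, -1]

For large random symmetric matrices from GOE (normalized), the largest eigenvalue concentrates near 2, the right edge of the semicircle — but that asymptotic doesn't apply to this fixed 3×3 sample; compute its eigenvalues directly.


Since M is real symmetric, all three eigenvalues are real; they are the roots of det(λI − M) = λ³ − (tr M) λ² + s λ − det M, where s is the sum of the principal 2×2 minors.
tr M = -3 + 3 + (-1) = -1.
s = ((-3)·3 − 3²) + ((-3)·(-1) − (-1)²) + (3·(-1) − 2²) = -18 + 2 + (-7) = -23.
det M (expand along row 1) = (-3)·(-7) − 3·(-1) + (-1)·9 = 15.
Characteristic polynomial: λ³ + λ² − 23λ − 15 = 0.
Substitute λ = y + (tr M)/3 = y − 0.333333 to remove the quadratic term: y³ + p·y + q = 0 with p = s − (tr M)²/3 = -23.333333 and q = −2(tr M)³/27 + (tr M)·s/3 − det M = -7.259259.
Three real roots ⇒ use the trigonometric (Viète) form: r = 2√(−p/3) = 5.577734, φ = arccos(3q/(p·r)) = arccos(0.167332) = 1.402673 rad.
y_k = r·cos(φ/3 − 2πk/3) for k = 0, 1, 2 gives y = 4.979085, -0.312418, -4.666667.
λ_k = y_k − 0.333333 gives λ = 4.6458, -0.6458, -5.0000 (check: the sum is -1.0000 = tr M).

Hence λ_max = 4.6458 and λ_min = -5.0000.


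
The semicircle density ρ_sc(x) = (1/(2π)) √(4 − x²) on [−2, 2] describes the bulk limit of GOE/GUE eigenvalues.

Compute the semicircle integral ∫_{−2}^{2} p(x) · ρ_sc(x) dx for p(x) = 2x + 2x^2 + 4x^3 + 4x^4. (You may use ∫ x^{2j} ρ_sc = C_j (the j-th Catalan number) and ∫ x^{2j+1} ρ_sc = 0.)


Write p(x) = Σ a_i x^i, split into monomials and integrate each against ρ_sc separately.
Using ∫ x^{2j} ρ_sc = C_j = (1/(j+1)) C(2j, j) (Catalan numbers) and ∫ x^{2j+1} ρ_sc = 0 (odd monomials vanish by symmetry):
  i = 1 (odd): ∫ x^1 ρ_sc = 0 (vanishes)
  i = 2 (even): a_2 · C_{1} = 2 · 1 = 2
  i = 3 (odd): ∫ x^3 ρ_sc = 0 (vanishes)
  i = 4 (even): a_4 · C_{2} = 4 · 2 = 8

Summing the contributions: ∫_{−2}^{2} p(x) ρ_sc(x) dx = 2 + 8 = 10.


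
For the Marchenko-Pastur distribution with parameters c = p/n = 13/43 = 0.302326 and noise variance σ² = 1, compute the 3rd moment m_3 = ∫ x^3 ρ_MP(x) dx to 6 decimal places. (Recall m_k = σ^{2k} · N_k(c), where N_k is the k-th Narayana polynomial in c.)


E[X³] = σ⁶ (1 + 3c + c²) (third MP moment). With σ² = 1 (so σ⁶ = 1) and c = 13/43 = 0.302326: E[X³] = 1 · (1 + 3·0.302326 + (0.302326)²) = 1 · 1.998378.

So E[X^3] = 1.998378.


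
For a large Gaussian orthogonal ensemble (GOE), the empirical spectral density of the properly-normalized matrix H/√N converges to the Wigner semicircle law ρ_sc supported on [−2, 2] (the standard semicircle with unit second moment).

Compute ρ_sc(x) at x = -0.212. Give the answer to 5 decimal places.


ρ_sc(x) = (1/(2π)) √(4 − x²). With x = -0.212:
  4 − x² = 4 − (-0.212)² = 4 − 0.044944 = 3.955056.
  √(4 − x²) = 1.988732.
  1/(2π) = 0.159155.
  ρ_sc(-0.212) = 0.159155 · 1.988732 = 0.316517.

Rounded to 5 decimal places: ρ_sc(-0.212) ≈ 0.31652.


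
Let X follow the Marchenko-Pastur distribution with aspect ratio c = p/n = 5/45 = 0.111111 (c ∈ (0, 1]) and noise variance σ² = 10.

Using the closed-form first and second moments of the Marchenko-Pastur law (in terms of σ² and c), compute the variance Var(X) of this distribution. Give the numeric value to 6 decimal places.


Recall the MP moments m_1 = E[X] = σ² and m_2 = E[X²] = σ⁴ (1 + c).
m_1 = E[X] = σ² = 10, so m_1² = 100.
m_2 = E[X²] = σ⁴ (1 + c) = 100 · (1 + 0.111111) = 100 · 1.111111 = 111.111111.
(Note m_2 − m_1² simplifies to c · σ⁴ = 0.111111 · 100.)

Var(X) = m_2 − m_1² = 111.111111 − 100 = 11.111111.


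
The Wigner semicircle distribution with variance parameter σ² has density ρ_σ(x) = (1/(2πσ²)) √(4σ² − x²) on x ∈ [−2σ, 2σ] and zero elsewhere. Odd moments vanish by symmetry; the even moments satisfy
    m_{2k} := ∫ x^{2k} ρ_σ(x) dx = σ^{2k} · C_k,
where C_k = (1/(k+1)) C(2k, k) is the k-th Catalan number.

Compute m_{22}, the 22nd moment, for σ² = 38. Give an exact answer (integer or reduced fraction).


By the scaled semicircle moment identity, m_{2k} = σ^{2k} · C_k with k = 11.
C_11 = (1/(k+1)) · C(2k, k) = (1/12) · C(22, 11) = (1/12) · 705432 = 58786.
σ^{2k} = (σ²)^k = (38)^11 = 238572050223552512.

Therefore m_{22} = σ^{22} · C_11 = 238572050223552512 · 58786 = 14024696544441757970432.


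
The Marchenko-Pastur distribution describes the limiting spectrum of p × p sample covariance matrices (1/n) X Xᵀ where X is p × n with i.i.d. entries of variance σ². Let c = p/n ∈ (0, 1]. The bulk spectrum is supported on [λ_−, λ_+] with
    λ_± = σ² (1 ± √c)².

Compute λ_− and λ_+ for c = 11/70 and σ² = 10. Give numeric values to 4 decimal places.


c = 11/70 = 0.157143; √c = 0.396412.
λ_− = σ² (1 − √c)² = 10 · (1 − 0.396412)² = 10 · (0.603588)² = 3.643179.
λ_+ = σ² (1 + √c)² = 10 · (1 + 0.396412)² = 10 · (1.396412)² = 19.499678.

Rounded to 4 decimal places: λ_− ≈ 3.6432, λ_+ ≈ 19.4997.


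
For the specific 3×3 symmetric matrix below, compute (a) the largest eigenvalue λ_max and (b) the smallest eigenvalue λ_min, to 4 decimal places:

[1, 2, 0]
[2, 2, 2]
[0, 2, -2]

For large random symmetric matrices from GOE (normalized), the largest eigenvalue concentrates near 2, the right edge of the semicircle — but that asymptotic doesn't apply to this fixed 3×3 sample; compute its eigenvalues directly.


Since M is real symmetric, all three eigenvalues are real; they are the roots of det(λI − M) = λ³ − (tr M) λ² + s λ − det M, where s is the sum of the principal 2×2 minors.
tr M = 1 + 2 + (-2) = 1.
s = (1·2 − 2²) + (1·(-2) − 0²) + (2·(-2) − 2²) = -2 + (-2) + (-8) = -12.
det M (expand along row 1) = 1·(-8) − 2·(-4) + 0·4 = 0.
Characteristic polynomial: λ³ − λ² − 12λ = 0.
Substitute λ = y + (tr M)/3 = y + 0.333333 to remove the quadratic term: y³ + p·y + q = 0 with p = s − (tr M)²/3 = -12.333333 and q = −2(tr M)³/27 + (tr M)·s/3 − det M = -4.074074.
Three real roots ⇒ use the trigonometric (Viète) form: r = 2√(−p/3) = 4.055175, φ = arccos(3q/(p·r)) = arccos(0.244377) = 1.323919 rad.
y_k = r·cos(φ/3 − 2πk/3) for k = 0, 1, 2 gives y = 3.666667, -0.333333, -3.333333.
λ_k = y_k + 0.333333 gives λ = 4.0000, 0.0000, -3.0000 (check: the sum is 1.0000 = tr M).

Hence λ_max = 4.0000 and λ_min = -3.0000.


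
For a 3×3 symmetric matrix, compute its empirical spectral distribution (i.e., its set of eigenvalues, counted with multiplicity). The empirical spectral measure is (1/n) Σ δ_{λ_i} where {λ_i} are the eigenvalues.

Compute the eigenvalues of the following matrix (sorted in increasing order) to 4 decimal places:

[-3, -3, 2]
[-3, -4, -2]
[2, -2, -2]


Since M is real symmetric, all three eigenvalues are real; they are the roots of det(λI − M) = λ³ − (tr M) λ² + s λ − det M, where s is the sum of the principal 2×2 minors.
tr M = -3 + (-4) + (-2) = -9.
s = ((-3)·(-4) − (-3)²) + ((-3)·(-2) − 2²) + ((-4)·(-2) − (-2)²) = 3 + 2 + 4 = 9.
det M (expand along row 1) = (-3)·4 − (-3)·10 + 2·14 = 46.
Characteristic polynomial: λ³ + 9λ² + 9λ − 46 = 0.
Substitute λ = y + (tr M)/3 = y − 3.000000 to remove the quadratic term: y³ + p·y + q = 0 with p = s − (tr M)²/3 = -18.000000 and q = −2(tr M)³/27 + (tr M)·s/3 − det M = -19.000000.
Three real roots ⇒ use the trigonometric (Viète) form: r = 2√(−p/3) = 4.898979, φ = arccos(3q/(p·r)) = arccos(0.646393) = 0.867949 rad.
y_k = r·cos(φ/3 − 2πk/3) for k = 0, 1, 2 gives y = 4.695374, -1.137275, -3.558099.
λ_k = y_k − 3.000000 gives λ = 1.6954, -4.1373, -6.5581 (check: the sum is -9.0000 = tr M).

Eigenvalues sorted in increasing order: [-6.5581, -4.1373, 1.6954].


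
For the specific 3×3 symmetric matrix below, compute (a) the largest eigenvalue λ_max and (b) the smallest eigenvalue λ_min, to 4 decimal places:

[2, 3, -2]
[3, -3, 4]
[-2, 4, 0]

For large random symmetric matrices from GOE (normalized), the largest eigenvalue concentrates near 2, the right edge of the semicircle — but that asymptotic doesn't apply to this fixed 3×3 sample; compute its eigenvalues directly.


Since M is real symmetric, all three eigenvalues are real; they are the roots of det(λI − M) = λ³ − (tr M) λ² + s λ − det M, where s is the sum of the principal 2×2 minors.
tr M = 2 + (-3) + 0 = -1.
s = (2·(-3) − 3²) + (2·0 − (-2)²) + ((-3)·0 − 4²) = -15 + (-4) + (-16) = -35.
det M (expand along row 1) = 2·(-16) − 3·8 + (-2)·6 = -68.
Characteristic polynomial: λ³ + λ² − 35λ + 68 = 0.
Substitute λ = y + (tr M)/3 = y − 0.333333 to remove the quadratic term: y³ + p·y + q = 0 with p = s − (tr M)²/3 = -35.333333 and q = −2(tr M)³/27 + (tr M)·s/3 − det M = 79.740741.
Three real roots ⇒ use the trigonometric (Viète) form: r = 2√(−p/3) = 6.863753, φ = arccos(3q/(p·r)) = arccos(-0.986405) = 2.976511 rad.
y_k = r·cos(φ/3 − 2πk/3) for k = 0, 1, 2 gives y = 3.753609, 3.099755, -6.853364.
λ_k = y_k − 0.333333 gives λ = 3.4203, 2.7664, -7.1867 (check: the sum is -1.0000 = tr M).

Hence λ_max = 3.4203 and λ_min = -7.1867.


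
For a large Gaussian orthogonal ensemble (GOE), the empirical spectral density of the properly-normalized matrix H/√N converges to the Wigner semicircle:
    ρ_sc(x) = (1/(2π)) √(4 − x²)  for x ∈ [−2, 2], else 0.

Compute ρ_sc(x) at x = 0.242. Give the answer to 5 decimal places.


ρ_sc(x) = (1/(2π)) √(4 − x²). With x = 0.242:
  4 − x² = 4 − (0.242)² = 4 − 0.058564 = 3.941436.
  √(4 − x²) = 1.985305.
  1/(2π) = 0.159155.
  ρ_sc(0.242) = 0.159155 · 1.985305 = 0.315971.

Rounded to 5 decimal places: ρ_sc(0.242) ≈ 0.31597.


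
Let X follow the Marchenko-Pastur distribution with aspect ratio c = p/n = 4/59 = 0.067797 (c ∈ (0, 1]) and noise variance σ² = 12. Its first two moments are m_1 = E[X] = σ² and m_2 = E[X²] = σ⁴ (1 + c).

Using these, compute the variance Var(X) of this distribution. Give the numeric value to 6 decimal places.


m_1 = E[X] = σ² = 12, so m_1² = 144.
m_2 = E[X²] = σ⁴ (1 + c) = 144 · (1 + 0.067797) = 144 · 1.067797 = 153.762712.
(Note m_2 − m_1² simplifies to c · σ⁴ = 0.067797 · 144.)

Var(X) = m_2 − m_1² = 153.762712 − 144 = 9.762712.


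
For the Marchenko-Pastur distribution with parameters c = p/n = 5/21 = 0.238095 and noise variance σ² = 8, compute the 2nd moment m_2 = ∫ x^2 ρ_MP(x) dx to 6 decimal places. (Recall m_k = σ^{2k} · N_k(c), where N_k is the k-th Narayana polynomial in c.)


E[X²] = σ⁴ (1 + c) (second MP moment). With σ² = 8 (so σ⁴ = 64) and c = 5/21 = 0.238095: E[X²] = 64 · (1 + 0.238095) = 64 · 1.238095.

So E[X^2] = 79.238095.


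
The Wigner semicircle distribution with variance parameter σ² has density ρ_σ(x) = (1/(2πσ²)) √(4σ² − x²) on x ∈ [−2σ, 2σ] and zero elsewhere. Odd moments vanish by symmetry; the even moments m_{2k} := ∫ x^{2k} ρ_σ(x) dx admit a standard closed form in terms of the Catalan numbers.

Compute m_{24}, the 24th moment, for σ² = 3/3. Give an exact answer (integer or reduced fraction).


By the scaled semicircle moment identity, m_{2k} = σ^{2k} · C_k with k = 12.
C_12 = (1/(k+1)) · C(2k, k) = (1/13) · C(24, 12) = (1/13) · 2704156 = 208012.
σ^{2k} = (σ²)^k = (3/3)^12 = 1.

Therefore m_{24} = σ^{24} · C_12 = 1 · 208012 = 208012.


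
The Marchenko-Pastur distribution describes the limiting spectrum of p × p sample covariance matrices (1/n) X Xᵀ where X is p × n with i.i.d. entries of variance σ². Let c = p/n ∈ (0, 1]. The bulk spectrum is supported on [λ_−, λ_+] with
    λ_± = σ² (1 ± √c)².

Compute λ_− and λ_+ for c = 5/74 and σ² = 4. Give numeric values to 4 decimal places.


c = 5/74 = 0.067568; √c = 0.259938.
λ_− = σ² (1 − √c)² = 4 · (1 − 0.259938)² = 4 · (0.740062)² = 2.190769.
λ_+ = σ² (1 + √c)² = 4 · (1 + 0.259938)² = 4 · (1.259938)² = 6.349771.

Rounded to 4 decimal places: λ_− ≈ 2.1908, λ_+ ≈ 6.3498.


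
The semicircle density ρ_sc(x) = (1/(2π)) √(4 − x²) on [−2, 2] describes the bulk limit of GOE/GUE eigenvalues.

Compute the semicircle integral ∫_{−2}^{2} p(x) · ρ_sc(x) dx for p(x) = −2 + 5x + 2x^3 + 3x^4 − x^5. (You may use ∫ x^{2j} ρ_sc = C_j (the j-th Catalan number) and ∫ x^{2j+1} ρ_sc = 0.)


Write p(x) = Σ a_i x^i, split into monomials and integrate each against ρ_sc separately.
Using ∫ x^{2j} ρ_sc = C_j = (1/(j+1)) C(2j, j) (Catalan numbers) and ∫ x^{2j+1} ρ_sc = 0 (odd monomials vanish by symmetry):
  i = 0 (even): a_0 · C_{0} = -2 · 1 = -2
  i = 1 (odd): ∫ x^1 ρ_sc = 0 (vanishes)
  i = 3 (odd): ∫ x^3 ρ_sc = 0 (vanishes)
  i = 4 (even): a_4 · C_{2} = 3 · 2 = 6
  i = 5 (odd): ∫ x^5 ρ_sc = 0 (vanishes)

Summing the contributions: ∫_{−2}^{2} p(x) ρ_sc(x) dx = (-2) + 6 = 4.


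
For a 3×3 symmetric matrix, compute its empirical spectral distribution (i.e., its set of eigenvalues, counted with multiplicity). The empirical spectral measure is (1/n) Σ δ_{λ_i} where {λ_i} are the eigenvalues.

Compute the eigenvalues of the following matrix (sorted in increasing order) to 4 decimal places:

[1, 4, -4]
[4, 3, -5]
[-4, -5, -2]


Since M is real symmetric, all three eigenvalues are real; they are the roots of det(λI − M) = λ³ − (tr M) λ² + s λ − det M, where s is the sum of the principal 2×2 minors.
tr M = 1 + 3 + (-2) = 2.
s = (1·3 − 4²) + (1·(-2) − (-4)²) + (3·(-2) − (-5)²) = -13 + (-18) + (-31) = -62.
det M (expand along row 1) = 1·(-31) − 4·(-28) + (-4)·(-8) = 113.
Characteristic polynomial: λ³ − 2λ² − 62λ − 113 = 0.
Substitute λ = y + (tr M)/3 = y + 0.666667 to remove the quadratic term: y³ + p·y + q = 0 with p = s − (tr M)²/3 = -63.333333 and q = −2(tr M)³/27 + (tr M)·s/3 − det M = -154.925926.
Three real roots ⇒ use the trigonometric (Viète) form: r = 2√(−p/3) = 9.189366, φ = arccos(3q/(p·r)) = arccos(0.798597) = 0.645836 rad.
y_k = r·cos(φ/3 − 2πk/3) for k = 0, 1, 2 gives y = 8.977247, -2.788589, -6.188658.
λ_k = y_k + 0.666667 gives λ = 9.6439, -2.1219, -5.5220 (check: the sum is 2.0000 = tr M).

Eigenvalues sorted in increasing order: [-5.5220, -2.1219, 9.6439].


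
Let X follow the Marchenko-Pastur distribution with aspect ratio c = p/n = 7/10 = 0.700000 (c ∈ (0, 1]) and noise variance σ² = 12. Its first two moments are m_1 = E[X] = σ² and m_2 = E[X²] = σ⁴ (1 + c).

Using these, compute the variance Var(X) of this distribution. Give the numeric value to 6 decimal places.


m_1 = E[X] = σ² = 12, so m_1² = 144.
m_2 = E[X²] = σ⁴ (1 + c) = 144 · (1 + 0.700000) = 144 · 1.700000 = 244.800000.
(Note m_2 − m_1² simplifies to c · σ⁴ = 0.700000 · 144.)

Var(X) = m_2 − m_1² = 244.800000 − 144 = 100.800000.


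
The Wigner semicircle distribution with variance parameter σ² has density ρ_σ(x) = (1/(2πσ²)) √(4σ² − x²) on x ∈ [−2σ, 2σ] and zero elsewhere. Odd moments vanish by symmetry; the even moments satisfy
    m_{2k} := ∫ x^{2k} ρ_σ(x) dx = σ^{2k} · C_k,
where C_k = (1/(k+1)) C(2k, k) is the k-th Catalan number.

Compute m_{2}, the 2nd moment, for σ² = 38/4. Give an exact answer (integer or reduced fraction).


By the scaled semicircle moment identity, m_{2k} = σ^{2k} · C_k with k = 1.
C_1 = (1/(k+1)) · C(2k, k) = (1/2) · C(2, 1) = (1/2) · 2 = 1.
σ^{2k} = (σ²)^k = (38/4)^1 = 19/2.

Therefore m_{2} = σ^{2} · C_1 = (19/2) · 1 = 19/2.


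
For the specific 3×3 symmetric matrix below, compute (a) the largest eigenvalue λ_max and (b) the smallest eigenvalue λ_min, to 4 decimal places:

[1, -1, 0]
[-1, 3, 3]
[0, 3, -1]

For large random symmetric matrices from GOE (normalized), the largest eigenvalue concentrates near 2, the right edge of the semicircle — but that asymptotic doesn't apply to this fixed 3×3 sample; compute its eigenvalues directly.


Since M is real symmetric, all three eigenvalues are real; they are the roots of det(λI − M) = λ³ − (tr M) λ² + s λ − det M, where s is the sum of the principal 2×2 minors.
tr M = 1 + 3 + (-1) = 3.
s = (1·3 − (-1)²) + (1·(-1) − 0²) + (3·(-1) − 3²) = 2 + (-1) + (-12) = -11.
det M (expand along row 1) = 1·(-12) − (-1)·1 + 0·(-3) = -11.
Characteristic polynomial: λ³ − 3λ² − 11λ + 11 = 0.
Substitute λ = y + (tr M)/3 = y + 1.000000 to remove the quadratic term: y³ + p·y + q = 0 with p = s − (tr M)²/3 = -14.000000 and q = −2(tr M)³/27 + (tr M)·s/3 − det M = -2.000000.
Three real roots ⇒ use the trigonometric (Viète) form: r = 2√(−p/3) = 4.320494, φ = arccos(3q/(p·r)) = arccos(0.099195) = 1.471438 rad.
y_k = r·cos(φ/3 − 2πk/3) for k = 0, 1, 2 gives y = 3.811139, -0.143066, -3.668072.
λ_k = y_k + 1.000000 gives λ = 4.8111, 0.8569, -2.6681 (check: the sum is 3.0000 = tr M).

Hence λ_max = 4.8111 and λ_min = -2.6681.
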